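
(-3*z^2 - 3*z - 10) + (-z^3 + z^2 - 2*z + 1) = -z^3 - 2*z^2 - 5*z - 9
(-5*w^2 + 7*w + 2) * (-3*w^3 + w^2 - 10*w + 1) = 15*w^5 - 26*w^4 + 51*w^3 - 73*w^2 - 13*w + 2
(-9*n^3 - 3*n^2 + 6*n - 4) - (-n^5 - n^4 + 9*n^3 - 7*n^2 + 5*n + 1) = n^5 + n^4 - 18*n^3 + 4*n^2 + n - 5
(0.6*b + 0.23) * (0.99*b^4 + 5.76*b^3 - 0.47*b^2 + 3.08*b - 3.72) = 0.594*b^5 + 3.6837*b^4 + 1.0428*b^3 + 1.7399*b^2 - 1.5236*b - 0.8556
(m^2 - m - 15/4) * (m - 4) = m^3 - 5*m^2 + m/4 + 15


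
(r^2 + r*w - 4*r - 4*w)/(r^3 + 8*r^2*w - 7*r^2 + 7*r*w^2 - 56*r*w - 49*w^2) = (r - 4)/(r^2 + 7*r*w - 7*r - 49*w)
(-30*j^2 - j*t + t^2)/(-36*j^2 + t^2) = (5*j + t)/(6*j + t)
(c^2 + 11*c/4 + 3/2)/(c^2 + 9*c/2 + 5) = (4*c + 3)/(2*(2*c + 5))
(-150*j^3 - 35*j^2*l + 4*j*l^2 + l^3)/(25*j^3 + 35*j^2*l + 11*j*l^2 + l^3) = (-6*j + l)/(j + l)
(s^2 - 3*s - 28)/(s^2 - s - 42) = (s + 4)/(s + 6)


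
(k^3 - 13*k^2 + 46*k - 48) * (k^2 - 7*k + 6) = k^5 - 20*k^4 + 143*k^3 - 448*k^2 + 612*k - 288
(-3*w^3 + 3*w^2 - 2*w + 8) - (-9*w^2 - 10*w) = -3*w^3 + 12*w^2 + 8*w + 8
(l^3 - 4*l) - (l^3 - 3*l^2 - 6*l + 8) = 3*l^2 + 2*l - 8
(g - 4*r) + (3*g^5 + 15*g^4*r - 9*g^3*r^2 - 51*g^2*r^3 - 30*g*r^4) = 3*g^5 + 15*g^4*r - 9*g^3*r^2 - 51*g^2*r^3 - 30*g*r^4 + g - 4*r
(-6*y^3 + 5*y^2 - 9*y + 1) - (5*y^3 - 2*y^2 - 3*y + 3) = -11*y^3 + 7*y^2 - 6*y - 2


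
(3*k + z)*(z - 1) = 3*k*z - 3*k + z^2 - z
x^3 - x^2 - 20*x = x*(x - 5)*(x + 4)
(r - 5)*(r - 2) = r^2 - 7*r + 10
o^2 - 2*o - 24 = (o - 6)*(o + 4)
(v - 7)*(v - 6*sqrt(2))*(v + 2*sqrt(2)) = v^3 - 7*v^2 - 4*sqrt(2)*v^2 - 24*v + 28*sqrt(2)*v + 168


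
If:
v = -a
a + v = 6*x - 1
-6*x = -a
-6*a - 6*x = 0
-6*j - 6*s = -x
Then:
No Solution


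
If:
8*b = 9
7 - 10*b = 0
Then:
No Solution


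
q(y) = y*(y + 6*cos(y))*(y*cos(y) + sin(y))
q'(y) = y*(1 - 6*sin(y))*(y*cos(y) + sin(y)) + y*(y + 6*cos(y))*(-y*sin(y) + 2*cos(y)) + (y + 6*cos(y))*(y*cos(y) + sin(y)) = -y^3*sin(y) - 6*y^2*sin(2*y) + 4*y^2*cos(y) + 2*y*sin(y) + 12*y*cos(2*y) + 6*y + 3*sin(2*y)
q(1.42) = 3.96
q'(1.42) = -9.26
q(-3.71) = 119.20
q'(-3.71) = 8.32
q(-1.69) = -3.22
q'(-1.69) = 3.43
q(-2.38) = 16.52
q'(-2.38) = -69.01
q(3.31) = 29.58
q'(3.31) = -1.62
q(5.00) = 15.39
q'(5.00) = 198.27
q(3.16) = 28.51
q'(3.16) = 15.29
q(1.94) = -0.10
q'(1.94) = -1.02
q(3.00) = 24.95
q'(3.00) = 28.21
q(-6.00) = -7.86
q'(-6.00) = -15.78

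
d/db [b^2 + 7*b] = 2*b + 7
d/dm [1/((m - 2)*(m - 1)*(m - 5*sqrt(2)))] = (-(m - 2)*(m - 1) - (m - 2)*(m - 5*sqrt(2)) - (m - 1)*(m - 5*sqrt(2)))/((m - 2)^2*(m - 1)^2*(m - 5*sqrt(2))^2)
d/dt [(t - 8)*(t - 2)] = 2*t - 10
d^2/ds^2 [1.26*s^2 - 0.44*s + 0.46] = 2.52000000000000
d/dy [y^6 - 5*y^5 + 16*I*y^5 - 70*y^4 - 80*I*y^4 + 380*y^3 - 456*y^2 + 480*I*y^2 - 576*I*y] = 6*y^5 + y^4*(-25 + 80*I) + y^3*(-280 - 320*I) + 1140*y^2 + y*(-912 + 960*I) - 576*I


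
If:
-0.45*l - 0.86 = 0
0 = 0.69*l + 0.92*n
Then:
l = -1.91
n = 1.43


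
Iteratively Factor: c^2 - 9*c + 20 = (c - 4)*(c - 5)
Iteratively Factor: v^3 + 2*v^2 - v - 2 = (v + 1)*(v^2 + v - 2) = (v + 1)*(v + 2)*(v - 1)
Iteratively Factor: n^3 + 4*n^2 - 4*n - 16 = (n - 2)*(n^2 + 6*n + 8) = (n - 2)*(n + 2)*(n + 4)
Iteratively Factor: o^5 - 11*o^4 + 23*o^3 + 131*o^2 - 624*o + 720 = (o - 4)*(o^4 - 7*o^3 - 5*o^2 + 111*o - 180) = (o - 4)*(o - 3)*(o^3 - 4*o^2 - 17*o + 60) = (o - 5)*(o - 4)*(o - 3)*(o^2 + o - 12) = (o - 5)*(o - 4)*(o - 3)*(o + 4)*(o - 3)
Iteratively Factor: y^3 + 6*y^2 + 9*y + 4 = (y + 1)*(y^2 + 5*y + 4) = (y + 1)*(y + 4)*(y + 1)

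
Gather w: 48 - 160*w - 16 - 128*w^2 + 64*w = -128*w^2 - 96*w + 32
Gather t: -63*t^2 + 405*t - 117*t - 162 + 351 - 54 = -63*t^2 + 288*t + 135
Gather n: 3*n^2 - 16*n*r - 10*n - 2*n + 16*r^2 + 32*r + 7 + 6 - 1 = 3*n^2 + n*(-16*r - 12) + 16*r^2 + 32*r + 12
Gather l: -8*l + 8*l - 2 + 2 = 0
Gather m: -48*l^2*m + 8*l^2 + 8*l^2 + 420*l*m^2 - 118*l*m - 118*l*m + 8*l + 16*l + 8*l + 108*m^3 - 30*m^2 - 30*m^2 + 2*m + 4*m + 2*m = 16*l^2 + 32*l + 108*m^3 + m^2*(420*l - 60) + m*(-48*l^2 - 236*l + 8)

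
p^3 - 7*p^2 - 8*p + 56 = (p - 7)*(p - 2*sqrt(2))*(p + 2*sqrt(2))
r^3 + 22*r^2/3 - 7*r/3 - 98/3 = (r - 2)*(r + 7/3)*(r + 7)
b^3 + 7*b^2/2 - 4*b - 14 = (b - 2)*(b + 2)*(b + 7/2)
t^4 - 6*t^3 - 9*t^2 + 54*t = t*(t - 6)*(t - 3)*(t + 3)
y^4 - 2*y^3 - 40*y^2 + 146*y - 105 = (y - 5)*(y - 3)*(y - 1)*(y + 7)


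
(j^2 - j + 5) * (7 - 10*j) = -10*j^3 + 17*j^2 - 57*j + 35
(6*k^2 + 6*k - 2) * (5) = 30*k^2 + 30*k - 10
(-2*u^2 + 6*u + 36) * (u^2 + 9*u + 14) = -2*u^4 - 12*u^3 + 62*u^2 + 408*u + 504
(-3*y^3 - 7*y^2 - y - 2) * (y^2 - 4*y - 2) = -3*y^5 + 5*y^4 + 33*y^3 + 16*y^2 + 10*y + 4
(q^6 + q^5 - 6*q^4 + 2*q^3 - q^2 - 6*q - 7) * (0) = 0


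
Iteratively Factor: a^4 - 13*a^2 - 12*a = (a + 1)*(a^3 - a^2 - 12*a) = (a + 1)*(a + 3)*(a^2 - 4*a) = a*(a + 1)*(a + 3)*(a - 4)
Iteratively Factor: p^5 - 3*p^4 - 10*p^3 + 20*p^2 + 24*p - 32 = (p - 2)*(p^4 - p^3 - 12*p^2 - 4*p + 16) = (p - 2)*(p + 2)*(p^3 - 3*p^2 - 6*p + 8) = (p - 2)*(p - 1)*(p + 2)*(p^2 - 2*p - 8) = (p - 2)*(p - 1)*(p + 2)^2*(p - 4)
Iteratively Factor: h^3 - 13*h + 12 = (h - 1)*(h^2 + h - 12) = (h - 3)*(h - 1)*(h + 4)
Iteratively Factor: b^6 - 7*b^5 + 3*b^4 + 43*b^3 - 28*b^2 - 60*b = (b)*(b^5 - 7*b^4 + 3*b^3 + 43*b^2 - 28*b - 60) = b*(b - 3)*(b^4 - 4*b^3 - 9*b^2 + 16*b + 20) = b*(b - 3)*(b + 1)*(b^3 - 5*b^2 - 4*b + 20) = b*(b - 3)*(b - 2)*(b + 1)*(b^2 - 3*b - 10) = b*(b - 3)*(b - 2)*(b + 1)*(b + 2)*(b - 5)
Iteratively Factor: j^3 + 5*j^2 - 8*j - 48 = (j + 4)*(j^2 + j - 12) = (j + 4)^2*(j - 3)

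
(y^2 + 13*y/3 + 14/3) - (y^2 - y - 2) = 16*y/3 + 20/3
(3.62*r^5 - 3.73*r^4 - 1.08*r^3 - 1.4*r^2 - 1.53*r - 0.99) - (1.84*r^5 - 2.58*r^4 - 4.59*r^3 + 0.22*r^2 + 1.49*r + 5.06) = 1.78*r^5 - 1.15*r^4 + 3.51*r^3 - 1.62*r^2 - 3.02*r - 6.05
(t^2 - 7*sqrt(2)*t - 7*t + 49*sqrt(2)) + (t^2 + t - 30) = 2*t^2 - 7*sqrt(2)*t - 6*t - 30 + 49*sqrt(2)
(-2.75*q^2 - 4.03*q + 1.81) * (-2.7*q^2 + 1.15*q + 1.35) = 7.425*q^4 + 7.7185*q^3 - 13.234*q^2 - 3.359*q + 2.4435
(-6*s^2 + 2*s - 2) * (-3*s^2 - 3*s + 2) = 18*s^4 + 12*s^3 - 12*s^2 + 10*s - 4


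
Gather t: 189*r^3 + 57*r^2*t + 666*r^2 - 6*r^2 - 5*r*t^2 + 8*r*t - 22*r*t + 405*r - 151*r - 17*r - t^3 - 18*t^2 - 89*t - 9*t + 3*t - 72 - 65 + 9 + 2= 189*r^3 + 660*r^2 + 237*r - t^3 + t^2*(-5*r - 18) + t*(57*r^2 - 14*r - 95) - 126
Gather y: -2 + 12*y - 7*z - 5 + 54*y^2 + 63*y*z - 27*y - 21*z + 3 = 54*y^2 + y*(63*z - 15) - 28*z - 4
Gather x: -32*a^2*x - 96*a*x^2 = -32*a^2*x - 96*a*x^2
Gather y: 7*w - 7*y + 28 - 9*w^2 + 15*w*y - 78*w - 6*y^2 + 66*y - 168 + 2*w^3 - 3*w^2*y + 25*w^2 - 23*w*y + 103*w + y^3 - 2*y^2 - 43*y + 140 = 2*w^3 + 16*w^2 + 32*w + y^3 - 8*y^2 + y*(-3*w^2 - 8*w + 16)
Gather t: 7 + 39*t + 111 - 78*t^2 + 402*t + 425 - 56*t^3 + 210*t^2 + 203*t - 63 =-56*t^3 + 132*t^2 + 644*t + 480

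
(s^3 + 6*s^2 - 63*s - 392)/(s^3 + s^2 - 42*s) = (s^2 - s - 56)/(s*(s - 6))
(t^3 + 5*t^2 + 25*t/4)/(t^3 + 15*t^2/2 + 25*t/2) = (t + 5/2)/(t + 5)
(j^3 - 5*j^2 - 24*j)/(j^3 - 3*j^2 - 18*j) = (j - 8)/(j - 6)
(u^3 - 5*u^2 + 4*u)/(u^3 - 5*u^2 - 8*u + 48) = u*(u - 1)/(u^2 - u - 12)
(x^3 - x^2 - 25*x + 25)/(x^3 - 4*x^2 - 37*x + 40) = (x - 5)/(x - 8)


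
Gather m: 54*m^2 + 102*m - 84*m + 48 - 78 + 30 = 54*m^2 + 18*m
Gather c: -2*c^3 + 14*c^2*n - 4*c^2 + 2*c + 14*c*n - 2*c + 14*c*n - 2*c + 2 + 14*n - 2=-2*c^3 + c^2*(14*n - 4) + c*(28*n - 2) + 14*n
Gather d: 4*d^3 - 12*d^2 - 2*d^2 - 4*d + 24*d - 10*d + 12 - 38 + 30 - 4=4*d^3 - 14*d^2 + 10*d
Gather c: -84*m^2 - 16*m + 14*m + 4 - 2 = -84*m^2 - 2*m + 2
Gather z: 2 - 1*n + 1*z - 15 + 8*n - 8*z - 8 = 7*n - 7*z - 21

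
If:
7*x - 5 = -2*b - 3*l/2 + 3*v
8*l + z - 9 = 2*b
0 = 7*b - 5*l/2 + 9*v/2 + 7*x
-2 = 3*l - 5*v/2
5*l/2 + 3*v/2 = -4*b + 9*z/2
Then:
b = -6398/2265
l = 283/453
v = 234/151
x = 65057/31710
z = -3731/2265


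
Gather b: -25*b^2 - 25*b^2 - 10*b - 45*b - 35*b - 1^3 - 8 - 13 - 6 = -50*b^2 - 90*b - 28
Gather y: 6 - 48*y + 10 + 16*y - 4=12 - 32*y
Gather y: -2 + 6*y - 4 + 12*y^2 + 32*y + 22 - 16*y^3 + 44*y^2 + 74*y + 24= -16*y^3 + 56*y^2 + 112*y + 40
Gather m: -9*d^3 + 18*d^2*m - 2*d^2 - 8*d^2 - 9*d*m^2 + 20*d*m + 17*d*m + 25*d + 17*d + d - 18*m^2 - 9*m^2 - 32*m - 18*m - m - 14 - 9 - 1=-9*d^3 - 10*d^2 + 43*d + m^2*(-9*d - 27) + m*(18*d^2 + 37*d - 51) - 24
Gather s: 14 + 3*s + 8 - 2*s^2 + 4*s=-2*s^2 + 7*s + 22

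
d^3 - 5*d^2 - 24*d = d*(d - 8)*(d + 3)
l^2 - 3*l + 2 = (l - 2)*(l - 1)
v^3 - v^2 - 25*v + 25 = (v - 5)*(v - 1)*(v + 5)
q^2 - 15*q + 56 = (q - 8)*(q - 7)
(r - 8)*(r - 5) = r^2 - 13*r + 40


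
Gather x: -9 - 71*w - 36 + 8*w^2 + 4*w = 8*w^2 - 67*w - 45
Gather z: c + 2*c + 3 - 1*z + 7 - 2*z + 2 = 3*c - 3*z + 12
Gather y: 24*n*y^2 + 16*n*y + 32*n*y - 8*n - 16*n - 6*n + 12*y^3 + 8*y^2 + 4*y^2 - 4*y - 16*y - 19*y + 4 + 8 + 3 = -30*n + 12*y^3 + y^2*(24*n + 12) + y*(48*n - 39) + 15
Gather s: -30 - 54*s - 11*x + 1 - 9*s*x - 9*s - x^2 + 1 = s*(-9*x - 63) - x^2 - 11*x - 28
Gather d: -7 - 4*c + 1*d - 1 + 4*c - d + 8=0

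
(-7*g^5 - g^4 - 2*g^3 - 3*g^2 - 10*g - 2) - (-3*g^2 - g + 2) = -7*g^5 - g^4 - 2*g^3 - 9*g - 4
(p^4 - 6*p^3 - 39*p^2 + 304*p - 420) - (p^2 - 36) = p^4 - 6*p^3 - 40*p^2 + 304*p - 384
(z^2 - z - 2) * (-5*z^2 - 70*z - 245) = -5*z^4 - 65*z^3 - 165*z^2 + 385*z + 490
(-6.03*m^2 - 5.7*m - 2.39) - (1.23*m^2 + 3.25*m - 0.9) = -7.26*m^2 - 8.95*m - 1.49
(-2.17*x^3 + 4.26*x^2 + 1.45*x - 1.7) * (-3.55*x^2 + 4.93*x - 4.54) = 7.7035*x^5 - 25.8211*x^4 + 25.7061*x^3 - 6.1569*x^2 - 14.964*x + 7.718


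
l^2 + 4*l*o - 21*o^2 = (l - 3*o)*(l + 7*o)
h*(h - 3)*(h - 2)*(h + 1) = h^4 - 4*h^3 + h^2 + 6*h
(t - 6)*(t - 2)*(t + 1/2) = t^3 - 15*t^2/2 + 8*t + 6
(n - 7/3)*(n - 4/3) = n^2 - 11*n/3 + 28/9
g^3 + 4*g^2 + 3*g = g*(g + 1)*(g + 3)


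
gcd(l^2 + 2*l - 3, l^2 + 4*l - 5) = l - 1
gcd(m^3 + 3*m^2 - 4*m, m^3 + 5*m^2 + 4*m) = m^2 + 4*m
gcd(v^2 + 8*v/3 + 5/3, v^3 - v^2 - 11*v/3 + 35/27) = v + 5/3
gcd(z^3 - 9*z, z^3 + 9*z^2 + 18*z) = z^2 + 3*z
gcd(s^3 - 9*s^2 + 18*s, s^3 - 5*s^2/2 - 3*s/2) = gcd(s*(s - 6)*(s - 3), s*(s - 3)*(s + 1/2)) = s^2 - 3*s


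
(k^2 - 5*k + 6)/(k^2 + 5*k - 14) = (k - 3)/(k + 7)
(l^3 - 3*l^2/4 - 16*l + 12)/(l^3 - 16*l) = (l - 3/4)/l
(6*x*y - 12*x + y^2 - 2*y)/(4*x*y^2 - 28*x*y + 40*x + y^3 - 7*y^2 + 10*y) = (6*x + y)/(4*x*y - 20*x + y^2 - 5*y)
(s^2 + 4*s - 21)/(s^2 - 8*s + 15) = (s + 7)/(s - 5)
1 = 1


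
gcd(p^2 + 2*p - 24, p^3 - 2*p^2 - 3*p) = 1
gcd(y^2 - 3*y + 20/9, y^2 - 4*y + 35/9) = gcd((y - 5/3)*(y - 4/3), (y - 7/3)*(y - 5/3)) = y - 5/3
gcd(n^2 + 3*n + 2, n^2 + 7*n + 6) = n + 1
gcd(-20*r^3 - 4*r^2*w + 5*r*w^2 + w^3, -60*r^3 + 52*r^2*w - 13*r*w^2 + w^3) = 2*r - w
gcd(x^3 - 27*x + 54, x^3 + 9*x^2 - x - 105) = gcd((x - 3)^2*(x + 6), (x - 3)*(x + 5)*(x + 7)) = x - 3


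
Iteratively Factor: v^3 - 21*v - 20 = (v + 1)*(v^2 - v - 20) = (v - 5)*(v + 1)*(v + 4)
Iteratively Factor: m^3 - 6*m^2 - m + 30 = (m - 3)*(m^2 - 3*m - 10) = (m - 3)*(m + 2)*(m - 5)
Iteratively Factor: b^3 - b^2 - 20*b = (b)*(b^2 - b - 20) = b*(b - 5)*(b + 4)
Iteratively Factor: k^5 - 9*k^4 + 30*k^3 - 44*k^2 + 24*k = (k)*(k^4 - 9*k^3 + 30*k^2 - 44*k + 24) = k*(k - 3)*(k^3 - 6*k^2 + 12*k - 8) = k*(k - 3)*(k - 2)*(k^2 - 4*k + 4) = k*(k - 3)*(k - 2)^2*(k - 2)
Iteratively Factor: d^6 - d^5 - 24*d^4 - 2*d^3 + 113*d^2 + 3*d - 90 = (d - 2)*(d^5 + d^4 - 22*d^3 - 46*d^2 + 21*d + 45) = (d - 2)*(d - 1)*(d^4 + 2*d^3 - 20*d^2 - 66*d - 45) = (d - 5)*(d - 2)*(d - 1)*(d^3 + 7*d^2 + 15*d + 9) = (d - 5)*(d - 2)*(d - 1)*(d + 3)*(d^2 + 4*d + 3) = (d - 5)*(d - 2)*(d - 1)*(d + 1)*(d + 3)*(d + 3)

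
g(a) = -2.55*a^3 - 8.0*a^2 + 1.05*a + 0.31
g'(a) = -7.65*a^2 - 16.0*a + 1.05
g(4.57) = -405.35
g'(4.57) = -231.84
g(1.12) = -12.13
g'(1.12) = -26.47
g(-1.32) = -9.15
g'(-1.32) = 8.84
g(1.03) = -9.88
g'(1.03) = -23.55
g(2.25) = -66.87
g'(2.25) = -73.68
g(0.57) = -2.16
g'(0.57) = -10.56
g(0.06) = 0.34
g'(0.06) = 0.06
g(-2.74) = -10.17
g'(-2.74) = -12.54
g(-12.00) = 3242.11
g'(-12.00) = -908.55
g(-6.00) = 256.81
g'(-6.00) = -178.35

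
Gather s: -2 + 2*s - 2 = 2*s - 4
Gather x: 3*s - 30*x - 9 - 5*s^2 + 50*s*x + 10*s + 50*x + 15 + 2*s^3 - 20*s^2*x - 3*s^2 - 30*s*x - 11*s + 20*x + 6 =2*s^3 - 8*s^2 + 2*s + x*(-20*s^2 + 20*s + 40) + 12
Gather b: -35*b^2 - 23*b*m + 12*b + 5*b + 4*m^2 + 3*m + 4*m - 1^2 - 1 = -35*b^2 + b*(17 - 23*m) + 4*m^2 + 7*m - 2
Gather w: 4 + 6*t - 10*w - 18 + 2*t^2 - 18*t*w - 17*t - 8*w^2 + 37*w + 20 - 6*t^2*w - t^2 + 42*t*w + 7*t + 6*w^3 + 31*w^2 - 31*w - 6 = t^2 - 4*t + 6*w^3 + 23*w^2 + w*(-6*t^2 + 24*t - 4)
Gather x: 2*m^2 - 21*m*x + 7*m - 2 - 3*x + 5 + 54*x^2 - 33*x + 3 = 2*m^2 + 7*m + 54*x^2 + x*(-21*m - 36) + 6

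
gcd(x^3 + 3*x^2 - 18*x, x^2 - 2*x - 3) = x - 3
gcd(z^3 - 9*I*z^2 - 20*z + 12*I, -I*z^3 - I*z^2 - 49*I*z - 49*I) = 1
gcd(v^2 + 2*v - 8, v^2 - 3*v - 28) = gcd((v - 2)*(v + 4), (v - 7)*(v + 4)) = v + 4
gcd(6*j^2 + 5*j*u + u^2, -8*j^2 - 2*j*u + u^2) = 2*j + u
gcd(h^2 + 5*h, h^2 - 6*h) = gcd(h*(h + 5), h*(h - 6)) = h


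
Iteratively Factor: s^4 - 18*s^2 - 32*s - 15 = (s + 1)*(s^3 - s^2 - 17*s - 15) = (s - 5)*(s + 1)*(s^2 + 4*s + 3) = (s - 5)*(s + 1)*(s + 3)*(s + 1)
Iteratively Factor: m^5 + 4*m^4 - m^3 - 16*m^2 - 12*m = (m + 2)*(m^4 + 2*m^3 - 5*m^2 - 6*m) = (m + 2)*(m + 3)*(m^3 - m^2 - 2*m) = m*(m + 2)*(m + 3)*(m^2 - m - 2) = m*(m - 2)*(m + 2)*(m + 3)*(m + 1)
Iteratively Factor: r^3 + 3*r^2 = (r)*(r^2 + 3*r) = r*(r + 3)*(r)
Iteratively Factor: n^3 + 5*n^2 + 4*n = (n + 1)*(n^2 + 4*n) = n*(n + 1)*(n + 4)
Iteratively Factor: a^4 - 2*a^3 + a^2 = (a)*(a^3 - 2*a^2 + a) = a^2*(a^2 - 2*a + 1) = a^2*(a - 1)*(a - 1)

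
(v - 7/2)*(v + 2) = v^2 - 3*v/2 - 7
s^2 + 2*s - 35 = (s - 5)*(s + 7)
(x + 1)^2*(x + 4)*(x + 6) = x^4 + 12*x^3 + 45*x^2 + 58*x + 24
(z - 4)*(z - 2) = z^2 - 6*z + 8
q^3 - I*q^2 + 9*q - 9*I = (q - 3*I)*(q - I)*(q + 3*I)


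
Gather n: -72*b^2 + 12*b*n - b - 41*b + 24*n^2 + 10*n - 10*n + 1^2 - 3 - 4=-72*b^2 + 12*b*n - 42*b + 24*n^2 - 6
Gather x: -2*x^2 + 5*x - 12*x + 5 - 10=-2*x^2 - 7*x - 5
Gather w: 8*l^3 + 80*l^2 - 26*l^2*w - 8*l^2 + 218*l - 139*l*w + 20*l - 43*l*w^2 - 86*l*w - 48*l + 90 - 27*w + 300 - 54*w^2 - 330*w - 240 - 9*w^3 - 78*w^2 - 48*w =8*l^3 + 72*l^2 + 190*l - 9*w^3 + w^2*(-43*l - 132) + w*(-26*l^2 - 225*l - 405) + 150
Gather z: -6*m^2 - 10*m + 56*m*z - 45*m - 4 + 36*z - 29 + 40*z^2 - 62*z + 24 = -6*m^2 - 55*m + 40*z^2 + z*(56*m - 26) - 9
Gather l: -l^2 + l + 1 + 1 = -l^2 + l + 2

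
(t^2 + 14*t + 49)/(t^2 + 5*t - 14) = (t + 7)/(t - 2)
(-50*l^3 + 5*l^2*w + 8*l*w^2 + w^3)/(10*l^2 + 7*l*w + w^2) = (-10*l^2 + 3*l*w + w^2)/(2*l + w)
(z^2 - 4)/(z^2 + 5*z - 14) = (z + 2)/(z + 7)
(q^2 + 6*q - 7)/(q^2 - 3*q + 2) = (q + 7)/(q - 2)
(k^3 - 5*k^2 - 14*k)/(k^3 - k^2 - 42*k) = (k + 2)/(k + 6)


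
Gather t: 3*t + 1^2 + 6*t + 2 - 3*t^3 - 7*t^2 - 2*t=-3*t^3 - 7*t^2 + 7*t + 3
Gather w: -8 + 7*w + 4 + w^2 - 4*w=w^2 + 3*w - 4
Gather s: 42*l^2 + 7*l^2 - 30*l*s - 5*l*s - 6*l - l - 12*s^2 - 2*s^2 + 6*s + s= 49*l^2 - 7*l - 14*s^2 + s*(7 - 35*l)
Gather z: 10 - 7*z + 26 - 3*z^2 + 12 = -3*z^2 - 7*z + 48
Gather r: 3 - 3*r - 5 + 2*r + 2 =-r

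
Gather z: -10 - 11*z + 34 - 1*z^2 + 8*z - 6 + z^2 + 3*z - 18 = 0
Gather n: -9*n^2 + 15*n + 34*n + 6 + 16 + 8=-9*n^2 + 49*n + 30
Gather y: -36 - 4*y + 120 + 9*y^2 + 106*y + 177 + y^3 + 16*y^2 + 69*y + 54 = y^3 + 25*y^2 + 171*y + 315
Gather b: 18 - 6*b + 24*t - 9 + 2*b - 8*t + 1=-4*b + 16*t + 10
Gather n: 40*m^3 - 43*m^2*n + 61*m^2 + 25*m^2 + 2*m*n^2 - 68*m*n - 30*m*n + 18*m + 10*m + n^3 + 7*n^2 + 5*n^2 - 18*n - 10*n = 40*m^3 + 86*m^2 + 28*m + n^3 + n^2*(2*m + 12) + n*(-43*m^2 - 98*m - 28)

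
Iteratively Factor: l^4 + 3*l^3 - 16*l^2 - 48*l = (l - 4)*(l^3 + 7*l^2 + 12*l) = (l - 4)*(l + 3)*(l^2 + 4*l) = (l - 4)*(l + 3)*(l + 4)*(l)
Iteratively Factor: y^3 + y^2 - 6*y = (y - 2)*(y^2 + 3*y) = (y - 2)*(y + 3)*(y)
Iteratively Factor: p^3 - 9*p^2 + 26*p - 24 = (p - 3)*(p^2 - 6*p + 8) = (p - 3)*(p - 2)*(p - 4)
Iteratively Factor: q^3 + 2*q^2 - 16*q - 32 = (q + 4)*(q^2 - 2*q - 8) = (q + 2)*(q + 4)*(q - 4)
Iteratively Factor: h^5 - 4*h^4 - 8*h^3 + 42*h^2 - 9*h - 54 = (h - 3)*(h^4 - h^3 - 11*h^2 + 9*h + 18) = (h - 3)*(h + 3)*(h^3 - 4*h^2 + h + 6) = (h - 3)*(h - 2)*(h + 3)*(h^2 - 2*h - 3) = (h - 3)*(h - 2)*(h + 1)*(h + 3)*(h - 3)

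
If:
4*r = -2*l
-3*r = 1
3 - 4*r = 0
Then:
No Solution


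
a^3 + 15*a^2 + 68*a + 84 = (a + 2)*(a + 6)*(a + 7)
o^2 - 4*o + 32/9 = (o - 8/3)*(o - 4/3)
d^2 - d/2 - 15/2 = (d - 3)*(d + 5/2)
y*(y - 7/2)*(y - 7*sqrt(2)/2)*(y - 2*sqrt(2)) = y^4 - 11*sqrt(2)*y^3/2 - 7*y^3/2 + 14*y^2 + 77*sqrt(2)*y^2/4 - 49*y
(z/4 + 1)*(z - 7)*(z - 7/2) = z^3/4 - 13*z^2/8 - 35*z/8 + 49/2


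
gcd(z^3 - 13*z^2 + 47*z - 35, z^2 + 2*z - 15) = 1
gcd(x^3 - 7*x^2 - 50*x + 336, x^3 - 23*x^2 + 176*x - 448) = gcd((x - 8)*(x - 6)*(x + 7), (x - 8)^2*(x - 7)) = x - 8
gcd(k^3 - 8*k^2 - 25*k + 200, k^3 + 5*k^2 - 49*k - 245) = k + 5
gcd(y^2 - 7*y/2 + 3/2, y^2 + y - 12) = y - 3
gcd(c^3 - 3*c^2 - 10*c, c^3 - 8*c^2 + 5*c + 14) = 1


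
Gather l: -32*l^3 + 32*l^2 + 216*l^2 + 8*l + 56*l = -32*l^3 + 248*l^2 + 64*l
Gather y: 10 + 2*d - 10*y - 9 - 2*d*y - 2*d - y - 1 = y*(-2*d - 11)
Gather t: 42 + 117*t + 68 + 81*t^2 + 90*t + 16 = 81*t^2 + 207*t + 126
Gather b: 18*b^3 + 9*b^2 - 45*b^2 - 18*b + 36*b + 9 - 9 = 18*b^3 - 36*b^2 + 18*b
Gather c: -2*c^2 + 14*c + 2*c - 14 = -2*c^2 + 16*c - 14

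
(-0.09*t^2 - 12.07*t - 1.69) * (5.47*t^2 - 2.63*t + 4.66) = -0.4923*t^4 - 65.7862*t^3 + 22.0804*t^2 - 51.8015*t - 7.8754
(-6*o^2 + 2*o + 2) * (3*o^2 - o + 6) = -18*o^4 + 12*o^3 - 32*o^2 + 10*o + 12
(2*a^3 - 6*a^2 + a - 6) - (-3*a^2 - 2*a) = 2*a^3 - 3*a^2 + 3*a - 6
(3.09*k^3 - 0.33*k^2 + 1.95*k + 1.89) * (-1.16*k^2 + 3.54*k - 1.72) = -3.5844*k^5 + 11.3214*k^4 - 8.745*k^3 + 5.2782*k^2 + 3.3366*k - 3.2508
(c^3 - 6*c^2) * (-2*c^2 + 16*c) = -2*c^5 + 28*c^4 - 96*c^3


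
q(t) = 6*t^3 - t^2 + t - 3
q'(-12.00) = 2617.00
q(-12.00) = -10527.00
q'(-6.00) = 661.00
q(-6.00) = -1341.00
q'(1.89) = 61.52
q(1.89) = 35.83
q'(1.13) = 21.72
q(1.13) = 5.51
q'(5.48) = 530.59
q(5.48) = 959.85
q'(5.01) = 442.78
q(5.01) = 731.42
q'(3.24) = 183.48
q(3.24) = 193.82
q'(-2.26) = 97.46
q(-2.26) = -79.63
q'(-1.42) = 40.14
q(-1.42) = -23.62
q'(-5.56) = 568.56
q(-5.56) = -1070.75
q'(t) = 18*t^2 - 2*t + 1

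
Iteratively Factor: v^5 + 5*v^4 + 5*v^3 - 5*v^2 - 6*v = (v)*(v^4 + 5*v^3 + 5*v^2 - 5*v - 6) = v*(v + 1)*(v^3 + 4*v^2 + v - 6) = v*(v - 1)*(v + 1)*(v^2 + 5*v + 6) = v*(v - 1)*(v + 1)*(v + 3)*(v + 2)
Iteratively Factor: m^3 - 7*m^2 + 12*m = (m - 4)*(m^2 - 3*m) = (m - 4)*(m - 3)*(m)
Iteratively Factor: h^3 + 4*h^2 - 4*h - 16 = (h - 2)*(h^2 + 6*h + 8) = (h - 2)*(h + 2)*(h + 4)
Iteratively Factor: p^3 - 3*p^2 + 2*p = (p - 1)*(p^2 - 2*p) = (p - 2)*(p - 1)*(p)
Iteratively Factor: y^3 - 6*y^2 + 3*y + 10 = (y + 1)*(y^2 - 7*y + 10) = (y - 2)*(y + 1)*(y - 5)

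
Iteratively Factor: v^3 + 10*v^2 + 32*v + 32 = (v + 2)*(v^2 + 8*v + 16) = (v + 2)*(v + 4)*(v + 4)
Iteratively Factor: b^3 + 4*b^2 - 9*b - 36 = (b + 3)*(b^2 + b - 12) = (b + 3)*(b + 4)*(b - 3)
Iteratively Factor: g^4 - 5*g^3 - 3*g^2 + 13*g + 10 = (g - 2)*(g^3 - 3*g^2 - 9*g - 5) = (g - 2)*(g + 1)*(g^2 - 4*g - 5) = (g - 5)*(g - 2)*(g + 1)*(g + 1)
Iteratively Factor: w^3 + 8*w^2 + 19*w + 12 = (w + 1)*(w^2 + 7*w + 12) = (w + 1)*(w + 3)*(w + 4)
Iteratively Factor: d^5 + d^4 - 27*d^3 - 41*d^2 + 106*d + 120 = (d + 3)*(d^4 - 2*d^3 - 21*d^2 + 22*d + 40) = (d - 2)*(d + 3)*(d^3 - 21*d - 20) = (d - 2)*(d + 3)*(d + 4)*(d^2 - 4*d - 5) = (d - 5)*(d - 2)*(d + 3)*(d + 4)*(d + 1)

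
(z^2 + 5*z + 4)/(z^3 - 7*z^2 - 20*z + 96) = (z + 1)/(z^2 - 11*z + 24)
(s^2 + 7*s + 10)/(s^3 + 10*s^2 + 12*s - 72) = (s^2 + 7*s + 10)/(s^3 + 10*s^2 + 12*s - 72)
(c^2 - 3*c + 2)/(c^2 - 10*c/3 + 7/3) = 3*(c - 2)/(3*c - 7)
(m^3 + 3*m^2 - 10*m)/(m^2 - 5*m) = (m^2 + 3*m - 10)/(m - 5)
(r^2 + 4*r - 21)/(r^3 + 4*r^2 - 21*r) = 1/r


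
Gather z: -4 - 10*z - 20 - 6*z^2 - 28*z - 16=-6*z^2 - 38*z - 40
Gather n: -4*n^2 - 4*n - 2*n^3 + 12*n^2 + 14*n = -2*n^3 + 8*n^2 + 10*n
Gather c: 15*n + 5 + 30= 15*n + 35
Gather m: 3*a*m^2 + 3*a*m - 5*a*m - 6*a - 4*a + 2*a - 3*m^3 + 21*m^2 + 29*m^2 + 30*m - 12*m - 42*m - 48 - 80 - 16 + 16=-8*a - 3*m^3 + m^2*(3*a + 50) + m*(-2*a - 24) - 128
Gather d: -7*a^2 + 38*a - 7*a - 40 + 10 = -7*a^2 + 31*a - 30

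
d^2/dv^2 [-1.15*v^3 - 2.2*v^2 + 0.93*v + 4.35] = -6.9*v - 4.4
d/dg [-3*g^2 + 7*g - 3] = 7 - 6*g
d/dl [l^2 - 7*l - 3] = 2*l - 7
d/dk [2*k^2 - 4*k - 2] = 4*k - 4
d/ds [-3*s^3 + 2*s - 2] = 2 - 9*s^2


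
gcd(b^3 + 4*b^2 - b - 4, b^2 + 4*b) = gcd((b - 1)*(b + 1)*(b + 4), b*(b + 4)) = b + 4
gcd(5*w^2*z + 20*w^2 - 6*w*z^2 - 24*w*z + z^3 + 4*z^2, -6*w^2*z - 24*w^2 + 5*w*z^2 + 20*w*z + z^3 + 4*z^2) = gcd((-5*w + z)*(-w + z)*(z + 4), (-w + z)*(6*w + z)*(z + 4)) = -w*z - 4*w + z^2 + 4*z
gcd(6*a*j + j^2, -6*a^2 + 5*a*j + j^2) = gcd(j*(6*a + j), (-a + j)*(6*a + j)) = 6*a + j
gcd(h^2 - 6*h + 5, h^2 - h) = h - 1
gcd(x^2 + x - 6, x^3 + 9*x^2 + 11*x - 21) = x + 3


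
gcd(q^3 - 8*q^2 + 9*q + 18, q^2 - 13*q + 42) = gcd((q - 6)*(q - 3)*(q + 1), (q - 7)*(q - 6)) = q - 6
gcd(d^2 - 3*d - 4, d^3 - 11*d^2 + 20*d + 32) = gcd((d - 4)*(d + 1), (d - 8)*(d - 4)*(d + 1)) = d^2 - 3*d - 4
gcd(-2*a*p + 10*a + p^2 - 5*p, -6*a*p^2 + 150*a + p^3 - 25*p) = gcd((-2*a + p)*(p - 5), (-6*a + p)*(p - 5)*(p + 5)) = p - 5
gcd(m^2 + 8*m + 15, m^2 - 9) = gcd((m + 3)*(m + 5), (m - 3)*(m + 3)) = m + 3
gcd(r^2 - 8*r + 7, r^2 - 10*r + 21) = r - 7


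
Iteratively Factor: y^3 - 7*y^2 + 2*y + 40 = (y - 4)*(y^2 - 3*y - 10) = (y - 4)*(y + 2)*(y - 5)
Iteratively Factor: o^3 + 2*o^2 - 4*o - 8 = (o + 2)*(o^2 - 4) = (o + 2)^2*(o - 2)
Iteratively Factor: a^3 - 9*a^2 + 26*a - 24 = (a - 4)*(a^2 - 5*a + 6) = (a - 4)*(a - 3)*(a - 2)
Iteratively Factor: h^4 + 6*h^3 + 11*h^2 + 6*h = (h + 2)*(h^3 + 4*h^2 + 3*h) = h*(h + 2)*(h^2 + 4*h + 3) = h*(h + 2)*(h + 3)*(h + 1)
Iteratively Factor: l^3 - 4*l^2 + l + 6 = (l + 1)*(l^2 - 5*l + 6) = (l - 2)*(l + 1)*(l - 3)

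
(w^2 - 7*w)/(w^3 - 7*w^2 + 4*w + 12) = w*(w - 7)/(w^3 - 7*w^2 + 4*w + 12)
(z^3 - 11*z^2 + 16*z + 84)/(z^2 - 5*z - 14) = z - 6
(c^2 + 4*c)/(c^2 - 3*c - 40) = c*(c + 4)/(c^2 - 3*c - 40)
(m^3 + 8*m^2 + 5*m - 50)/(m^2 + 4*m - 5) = (m^2 + 3*m - 10)/(m - 1)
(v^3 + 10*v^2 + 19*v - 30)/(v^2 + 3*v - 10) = (v^2 + 5*v - 6)/(v - 2)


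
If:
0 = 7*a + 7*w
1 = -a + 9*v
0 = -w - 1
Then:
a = 1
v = 2/9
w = -1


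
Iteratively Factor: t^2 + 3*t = (t)*(t + 3)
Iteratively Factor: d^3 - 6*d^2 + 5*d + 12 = (d + 1)*(d^2 - 7*d + 12) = (d - 3)*(d + 1)*(d - 4)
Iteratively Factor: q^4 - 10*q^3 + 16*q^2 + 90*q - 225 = (q - 3)*(q^3 - 7*q^2 - 5*q + 75) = (q - 3)*(q + 3)*(q^2 - 10*q + 25) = (q - 5)*(q - 3)*(q + 3)*(q - 5)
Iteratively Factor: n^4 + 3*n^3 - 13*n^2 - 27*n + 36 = (n + 4)*(n^3 - n^2 - 9*n + 9) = (n - 1)*(n + 4)*(n^2 - 9) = (n - 1)*(n + 3)*(n + 4)*(n - 3)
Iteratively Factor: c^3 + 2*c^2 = (c + 2)*(c^2) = c*(c + 2)*(c)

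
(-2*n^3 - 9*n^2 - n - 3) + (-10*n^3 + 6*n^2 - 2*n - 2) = -12*n^3 - 3*n^2 - 3*n - 5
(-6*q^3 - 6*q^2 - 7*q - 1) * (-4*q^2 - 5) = 24*q^5 + 24*q^4 + 58*q^3 + 34*q^2 + 35*q + 5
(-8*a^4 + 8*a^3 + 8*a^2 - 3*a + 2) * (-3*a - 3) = 24*a^5 - 48*a^3 - 15*a^2 + 3*a - 6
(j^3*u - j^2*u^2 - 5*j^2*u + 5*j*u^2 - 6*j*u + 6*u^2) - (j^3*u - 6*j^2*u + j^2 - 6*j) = -j^2*u^2 + j^2*u - j^2 + 5*j*u^2 - 6*j*u + 6*j + 6*u^2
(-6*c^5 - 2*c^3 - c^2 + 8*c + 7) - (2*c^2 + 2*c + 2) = -6*c^5 - 2*c^3 - 3*c^2 + 6*c + 5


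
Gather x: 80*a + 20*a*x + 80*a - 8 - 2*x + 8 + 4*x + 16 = 160*a + x*(20*a + 2) + 16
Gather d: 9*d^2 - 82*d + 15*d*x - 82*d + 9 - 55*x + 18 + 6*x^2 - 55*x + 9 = 9*d^2 + d*(15*x - 164) + 6*x^2 - 110*x + 36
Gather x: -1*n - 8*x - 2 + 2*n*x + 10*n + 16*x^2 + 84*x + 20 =9*n + 16*x^2 + x*(2*n + 76) + 18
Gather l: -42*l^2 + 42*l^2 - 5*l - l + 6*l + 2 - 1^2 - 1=0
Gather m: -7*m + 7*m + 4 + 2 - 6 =0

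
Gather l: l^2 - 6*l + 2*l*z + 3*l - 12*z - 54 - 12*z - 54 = l^2 + l*(2*z - 3) - 24*z - 108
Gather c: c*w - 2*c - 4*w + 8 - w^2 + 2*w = c*(w - 2) - w^2 - 2*w + 8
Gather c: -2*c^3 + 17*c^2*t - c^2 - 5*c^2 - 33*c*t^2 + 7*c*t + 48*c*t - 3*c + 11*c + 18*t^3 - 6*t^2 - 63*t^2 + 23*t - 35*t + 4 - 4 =-2*c^3 + c^2*(17*t - 6) + c*(-33*t^2 + 55*t + 8) + 18*t^3 - 69*t^2 - 12*t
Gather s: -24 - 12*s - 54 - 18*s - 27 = -30*s - 105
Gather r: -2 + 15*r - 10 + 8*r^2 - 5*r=8*r^2 + 10*r - 12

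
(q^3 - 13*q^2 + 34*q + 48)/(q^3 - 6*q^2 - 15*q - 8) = (q - 6)/(q + 1)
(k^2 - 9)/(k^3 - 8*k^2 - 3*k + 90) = (k - 3)/(k^2 - 11*k + 30)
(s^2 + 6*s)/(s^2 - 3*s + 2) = s*(s + 6)/(s^2 - 3*s + 2)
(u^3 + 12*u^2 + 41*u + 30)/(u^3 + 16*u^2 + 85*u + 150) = (u + 1)/(u + 5)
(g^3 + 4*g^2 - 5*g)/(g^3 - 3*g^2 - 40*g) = (g - 1)/(g - 8)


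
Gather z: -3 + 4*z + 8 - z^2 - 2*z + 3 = -z^2 + 2*z + 8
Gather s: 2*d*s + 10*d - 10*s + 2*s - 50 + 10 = 10*d + s*(2*d - 8) - 40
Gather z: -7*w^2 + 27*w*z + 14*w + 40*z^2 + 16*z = -7*w^2 + 14*w + 40*z^2 + z*(27*w + 16)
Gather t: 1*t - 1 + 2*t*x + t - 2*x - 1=t*(2*x + 2) - 2*x - 2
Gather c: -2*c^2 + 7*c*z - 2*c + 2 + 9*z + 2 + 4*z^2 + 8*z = -2*c^2 + c*(7*z - 2) + 4*z^2 + 17*z + 4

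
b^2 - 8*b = b*(b - 8)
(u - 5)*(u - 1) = u^2 - 6*u + 5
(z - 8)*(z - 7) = z^2 - 15*z + 56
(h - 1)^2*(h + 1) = h^3 - h^2 - h + 1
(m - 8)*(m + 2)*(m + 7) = m^3 + m^2 - 58*m - 112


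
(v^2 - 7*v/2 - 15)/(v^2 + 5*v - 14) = (v^2 - 7*v/2 - 15)/(v^2 + 5*v - 14)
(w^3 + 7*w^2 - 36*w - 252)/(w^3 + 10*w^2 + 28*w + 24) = (w^2 + w - 42)/(w^2 + 4*w + 4)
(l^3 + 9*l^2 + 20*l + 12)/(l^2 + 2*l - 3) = (l^3 + 9*l^2 + 20*l + 12)/(l^2 + 2*l - 3)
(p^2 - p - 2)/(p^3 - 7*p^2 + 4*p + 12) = 1/(p - 6)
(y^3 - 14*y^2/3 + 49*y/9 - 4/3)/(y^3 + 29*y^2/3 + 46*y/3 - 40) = (y^2 - 10*y/3 + 1)/(y^2 + 11*y + 30)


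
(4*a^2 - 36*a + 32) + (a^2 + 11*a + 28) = 5*a^2 - 25*a + 60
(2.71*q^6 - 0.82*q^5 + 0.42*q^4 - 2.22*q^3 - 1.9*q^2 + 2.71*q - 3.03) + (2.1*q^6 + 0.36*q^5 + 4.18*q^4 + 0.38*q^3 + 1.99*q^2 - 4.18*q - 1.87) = 4.81*q^6 - 0.46*q^5 + 4.6*q^4 - 1.84*q^3 + 0.0900000000000001*q^2 - 1.47*q - 4.9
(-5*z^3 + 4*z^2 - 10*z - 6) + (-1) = -5*z^3 + 4*z^2 - 10*z - 7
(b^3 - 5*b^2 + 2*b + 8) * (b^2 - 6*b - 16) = b^5 - 11*b^4 + 16*b^3 + 76*b^2 - 80*b - 128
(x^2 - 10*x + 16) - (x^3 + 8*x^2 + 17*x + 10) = -x^3 - 7*x^2 - 27*x + 6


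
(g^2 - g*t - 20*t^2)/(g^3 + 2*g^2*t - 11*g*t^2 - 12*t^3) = (-g + 5*t)/(-g^2 + 2*g*t + 3*t^2)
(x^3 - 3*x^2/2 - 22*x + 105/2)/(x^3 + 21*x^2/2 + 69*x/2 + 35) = (2*x^2 - 13*x + 21)/(2*x^2 + 11*x + 14)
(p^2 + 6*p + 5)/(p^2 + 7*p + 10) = (p + 1)/(p + 2)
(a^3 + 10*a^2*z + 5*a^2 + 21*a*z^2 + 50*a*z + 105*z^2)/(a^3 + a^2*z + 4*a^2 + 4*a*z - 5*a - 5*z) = (a^2 + 10*a*z + 21*z^2)/(a^2 + a*z - a - z)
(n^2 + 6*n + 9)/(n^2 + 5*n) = (n^2 + 6*n + 9)/(n*(n + 5))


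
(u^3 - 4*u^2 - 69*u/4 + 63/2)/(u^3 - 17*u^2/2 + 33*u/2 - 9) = (u + 7/2)/(u - 1)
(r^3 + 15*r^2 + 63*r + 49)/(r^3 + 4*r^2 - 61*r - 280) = (r^2 + 8*r + 7)/(r^2 - 3*r - 40)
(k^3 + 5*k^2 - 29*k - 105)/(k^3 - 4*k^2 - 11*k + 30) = (k + 7)/(k - 2)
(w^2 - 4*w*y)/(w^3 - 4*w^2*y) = 1/w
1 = 1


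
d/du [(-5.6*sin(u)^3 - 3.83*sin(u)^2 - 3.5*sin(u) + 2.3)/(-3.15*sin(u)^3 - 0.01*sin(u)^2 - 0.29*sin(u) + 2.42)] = -(7.105427357601e-15*sin(u)^5 + 12.0085*sin(u)^4 + 18.802*sin(u)^3 + 17.8453*sin(u)^2 + 18.4912*sin(u) + 7.803)*cos(u)/(9.9225*sin(u)^6 + 0.063*sin(u)^5 + 1.8271*sin(u)^4 - 15.2402*sin(u)^3 + 0.0357*sin(u)^2 - 1.4036*sin(u) + 5.8564)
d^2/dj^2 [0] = 0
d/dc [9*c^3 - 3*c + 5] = 27*c^2 - 3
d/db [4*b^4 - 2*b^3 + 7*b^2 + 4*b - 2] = 16*b^3 - 6*b^2 + 14*b + 4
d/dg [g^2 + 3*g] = 2*g + 3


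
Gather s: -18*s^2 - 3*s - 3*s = -18*s^2 - 6*s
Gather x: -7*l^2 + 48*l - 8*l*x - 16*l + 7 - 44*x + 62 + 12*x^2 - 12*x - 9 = -7*l^2 + 32*l + 12*x^2 + x*(-8*l - 56) + 60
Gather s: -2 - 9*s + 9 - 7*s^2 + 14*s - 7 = -7*s^2 + 5*s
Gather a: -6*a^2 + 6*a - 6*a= -6*a^2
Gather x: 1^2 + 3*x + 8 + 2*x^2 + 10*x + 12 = 2*x^2 + 13*x + 21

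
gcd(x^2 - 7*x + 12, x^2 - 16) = x - 4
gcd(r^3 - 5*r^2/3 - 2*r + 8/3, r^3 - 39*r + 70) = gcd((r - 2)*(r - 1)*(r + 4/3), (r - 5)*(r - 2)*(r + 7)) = r - 2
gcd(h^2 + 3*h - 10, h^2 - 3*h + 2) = h - 2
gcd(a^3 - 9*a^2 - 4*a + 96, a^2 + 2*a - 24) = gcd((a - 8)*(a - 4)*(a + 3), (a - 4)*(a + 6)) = a - 4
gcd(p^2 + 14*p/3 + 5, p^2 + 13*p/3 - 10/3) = 1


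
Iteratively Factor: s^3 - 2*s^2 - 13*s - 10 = (s + 1)*(s^2 - 3*s - 10) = (s + 1)*(s + 2)*(s - 5)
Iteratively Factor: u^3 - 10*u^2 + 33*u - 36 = (u - 3)*(u^2 - 7*u + 12) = (u - 4)*(u - 3)*(u - 3)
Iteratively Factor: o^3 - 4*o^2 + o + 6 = (o + 1)*(o^2 - 5*o + 6) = (o - 3)*(o + 1)*(o - 2)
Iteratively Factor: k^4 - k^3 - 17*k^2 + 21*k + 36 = (k - 3)*(k^3 + 2*k^2 - 11*k - 12) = (k - 3)*(k + 4)*(k^2 - 2*k - 3) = (k - 3)*(k + 1)*(k + 4)*(k - 3)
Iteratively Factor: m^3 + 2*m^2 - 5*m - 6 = (m + 3)*(m^2 - m - 2) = (m - 2)*(m + 3)*(m + 1)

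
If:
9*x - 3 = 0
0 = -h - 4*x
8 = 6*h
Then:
No Solution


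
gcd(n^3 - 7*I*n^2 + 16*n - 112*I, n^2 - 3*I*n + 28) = n^2 - 3*I*n + 28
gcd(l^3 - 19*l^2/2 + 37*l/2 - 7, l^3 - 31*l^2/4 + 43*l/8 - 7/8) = l^2 - 15*l/2 + 7/2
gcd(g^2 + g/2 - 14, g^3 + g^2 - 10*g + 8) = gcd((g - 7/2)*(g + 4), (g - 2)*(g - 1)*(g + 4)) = g + 4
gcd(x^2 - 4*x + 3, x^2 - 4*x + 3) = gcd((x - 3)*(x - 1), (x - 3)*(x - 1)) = x^2 - 4*x + 3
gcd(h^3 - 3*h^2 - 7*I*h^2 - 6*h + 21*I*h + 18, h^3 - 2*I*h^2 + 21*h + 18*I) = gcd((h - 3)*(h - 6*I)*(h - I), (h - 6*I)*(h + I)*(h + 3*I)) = h - 6*I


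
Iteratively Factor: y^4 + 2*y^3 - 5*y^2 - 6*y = (y)*(y^3 + 2*y^2 - 5*y - 6) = y*(y + 1)*(y^2 + y - 6) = y*(y - 2)*(y + 1)*(y + 3)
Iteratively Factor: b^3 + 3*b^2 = (b)*(b^2 + 3*b) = b^2*(b + 3)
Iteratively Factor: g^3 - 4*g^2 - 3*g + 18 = (g + 2)*(g^2 - 6*g + 9) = (g - 3)*(g + 2)*(g - 3)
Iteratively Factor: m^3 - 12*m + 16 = (m + 4)*(m^2 - 4*m + 4) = (m - 2)*(m + 4)*(m - 2)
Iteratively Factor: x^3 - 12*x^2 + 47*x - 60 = (x - 5)*(x^2 - 7*x + 12) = (x - 5)*(x - 3)*(x - 4)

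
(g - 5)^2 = g^2 - 10*g + 25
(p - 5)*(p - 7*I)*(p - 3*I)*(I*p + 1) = I*p^4 + 11*p^3 - 5*I*p^3 - 55*p^2 - 31*I*p^2 - 21*p + 155*I*p + 105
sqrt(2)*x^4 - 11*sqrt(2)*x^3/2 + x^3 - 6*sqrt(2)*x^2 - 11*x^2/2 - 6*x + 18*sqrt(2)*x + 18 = (x - 6)*(x - 3/2)*(x + 2)*(sqrt(2)*x + 1)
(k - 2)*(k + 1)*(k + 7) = k^3 + 6*k^2 - 9*k - 14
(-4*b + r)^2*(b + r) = 16*b^3 + 8*b^2*r - 7*b*r^2 + r^3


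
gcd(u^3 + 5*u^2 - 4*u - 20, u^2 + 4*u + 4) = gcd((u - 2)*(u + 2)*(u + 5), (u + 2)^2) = u + 2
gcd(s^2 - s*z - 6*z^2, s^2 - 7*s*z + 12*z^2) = -s + 3*z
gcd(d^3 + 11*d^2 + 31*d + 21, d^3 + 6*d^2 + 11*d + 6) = d^2 + 4*d + 3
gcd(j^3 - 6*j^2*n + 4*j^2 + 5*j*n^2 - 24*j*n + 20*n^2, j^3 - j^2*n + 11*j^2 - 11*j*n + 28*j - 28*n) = j^2 - j*n + 4*j - 4*n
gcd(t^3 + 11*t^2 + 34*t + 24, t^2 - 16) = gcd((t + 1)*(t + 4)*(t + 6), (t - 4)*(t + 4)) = t + 4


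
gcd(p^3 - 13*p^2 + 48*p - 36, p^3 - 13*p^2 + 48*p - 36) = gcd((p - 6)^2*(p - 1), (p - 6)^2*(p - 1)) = p^3 - 13*p^2 + 48*p - 36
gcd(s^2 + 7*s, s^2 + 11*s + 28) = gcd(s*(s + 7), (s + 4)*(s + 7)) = s + 7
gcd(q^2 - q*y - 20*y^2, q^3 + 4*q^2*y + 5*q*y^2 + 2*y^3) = 1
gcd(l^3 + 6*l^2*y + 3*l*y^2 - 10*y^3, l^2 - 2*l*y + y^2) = -l + y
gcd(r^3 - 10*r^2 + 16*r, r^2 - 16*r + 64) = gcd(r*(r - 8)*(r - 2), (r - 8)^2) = r - 8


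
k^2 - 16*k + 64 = (k - 8)^2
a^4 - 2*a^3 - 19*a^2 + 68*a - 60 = (a - 3)*(a - 2)^2*(a + 5)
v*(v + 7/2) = v^2 + 7*v/2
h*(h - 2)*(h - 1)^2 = h^4 - 4*h^3 + 5*h^2 - 2*h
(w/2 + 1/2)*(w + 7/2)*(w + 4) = w^3/2 + 17*w^2/4 + 43*w/4 + 7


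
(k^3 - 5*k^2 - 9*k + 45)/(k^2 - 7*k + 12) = (k^2 - 2*k - 15)/(k - 4)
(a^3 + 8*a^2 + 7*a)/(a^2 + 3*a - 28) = a*(a + 1)/(a - 4)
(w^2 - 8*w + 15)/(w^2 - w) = (w^2 - 8*w + 15)/(w*(w - 1))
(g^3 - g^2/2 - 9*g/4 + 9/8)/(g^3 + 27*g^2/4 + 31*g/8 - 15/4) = (4*g^2 - 9)/(4*g^2 + 29*g + 30)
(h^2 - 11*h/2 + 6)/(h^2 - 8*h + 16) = (h - 3/2)/(h - 4)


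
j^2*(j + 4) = j^3 + 4*j^2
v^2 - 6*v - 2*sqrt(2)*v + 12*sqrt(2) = (v - 6)*(v - 2*sqrt(2))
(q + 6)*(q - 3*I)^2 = q^3 + 6*q^2 - 6*I*q^2 - 9*q - 36*I*q - 54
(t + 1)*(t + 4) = t^2 + 5*t + 4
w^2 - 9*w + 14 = (w - 7)*(w - 2)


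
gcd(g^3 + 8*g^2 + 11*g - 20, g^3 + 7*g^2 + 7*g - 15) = g^2 + 4*g - 5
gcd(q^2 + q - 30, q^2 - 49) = 1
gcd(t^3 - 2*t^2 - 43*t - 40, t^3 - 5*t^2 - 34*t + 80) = t^2 - 3*t - 40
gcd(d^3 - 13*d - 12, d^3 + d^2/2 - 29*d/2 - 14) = d^2 - 3*d - 4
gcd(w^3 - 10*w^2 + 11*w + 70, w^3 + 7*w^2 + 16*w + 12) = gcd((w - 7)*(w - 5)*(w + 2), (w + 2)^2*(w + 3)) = w + 2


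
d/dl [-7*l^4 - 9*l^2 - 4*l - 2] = -28*l^3 - 18*l - 4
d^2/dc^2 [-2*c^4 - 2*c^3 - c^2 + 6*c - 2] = -24*c^2 - 12*c - 2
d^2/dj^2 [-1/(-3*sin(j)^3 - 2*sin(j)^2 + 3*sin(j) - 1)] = (-81*sin(j)^6 - 66*sin(j)^5 + 110*sin(j)^4 + 141*sin(j)^3 - 31*sin(j)^2 - 57*sin(j) + 14)/(-3*sin(j)*cos(j)^2 - 2*cos(j)^2 + 3)^3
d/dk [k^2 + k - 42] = 2*k + 1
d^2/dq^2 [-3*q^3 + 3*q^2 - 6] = 6 - 18*q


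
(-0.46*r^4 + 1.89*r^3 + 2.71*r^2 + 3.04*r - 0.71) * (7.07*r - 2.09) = -3.2522*r^5 + 14.3237*r^4 + 15.2096*r^3 + 15.8289*r^2 - 11.3733*r + 1.4839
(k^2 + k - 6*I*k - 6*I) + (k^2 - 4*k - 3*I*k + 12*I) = 2*k^2 - 3*k - 9*I*k + 6*I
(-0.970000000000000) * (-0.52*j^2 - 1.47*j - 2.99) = 0.5044*j^2 + 1.4259*j + 2.9003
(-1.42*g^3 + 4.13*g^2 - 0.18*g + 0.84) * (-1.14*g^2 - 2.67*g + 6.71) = 1.6188*g^5 - 0.9168*g^4 - 20.3501*g^3 + 27.2353*g^2 - 3.4506*g + 5.6364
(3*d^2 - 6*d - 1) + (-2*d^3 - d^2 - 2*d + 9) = -2*d^3 + 2*d^2 - 8*d + 8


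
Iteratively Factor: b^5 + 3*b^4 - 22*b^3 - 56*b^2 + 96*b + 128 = (b + 4)*(b^4 - b^3 - 18*b^2 + 16*b + 32) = (b + 1)*(b + 4)*(b^3 - 2*b^2 - 16*b + 32) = (b + 1)*(b + 4)^2*(b^2 - 6*b + 8) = (b - 2)*(b + 1)*(b + 4)^2*(b - 4)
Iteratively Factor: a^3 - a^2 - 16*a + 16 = (a + 4)*(a^2 - 5*a + 4) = (a - 1)*(a + 4)*(a - 4)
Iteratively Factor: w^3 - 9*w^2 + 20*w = (w - 5)*(w^2 - 4*w) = w*(w - 5)*(w - 4)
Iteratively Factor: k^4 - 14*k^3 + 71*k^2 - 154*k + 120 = (k - 2)*(k^3 - 12*k^2 + 47*k - 60) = (k - 5)*(k - 2)*(k^2 - 7*k + 12) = (k - 5)*(k - 3)*(k - 2)*(k - 4)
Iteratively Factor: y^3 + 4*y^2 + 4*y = (y + 2)*(y^2 + 2*y) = y*(y + 2)*(y + 2)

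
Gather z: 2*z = 2*z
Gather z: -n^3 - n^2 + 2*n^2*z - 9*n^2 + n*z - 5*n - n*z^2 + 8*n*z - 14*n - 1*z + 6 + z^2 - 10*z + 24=-n^3 - 10*n^2 - 19*n + z^2*(1 - n) + z*(2*n^2 + 9*n - 11) + 30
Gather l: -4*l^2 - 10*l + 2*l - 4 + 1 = -4*l^2 - 8*l - 3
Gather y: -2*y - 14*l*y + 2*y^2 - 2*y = 2*y^2 + y*(-14*l - 4)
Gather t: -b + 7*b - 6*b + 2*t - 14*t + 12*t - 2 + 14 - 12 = 0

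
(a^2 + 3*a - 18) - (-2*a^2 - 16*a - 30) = 3*a^2 + 19*a + 12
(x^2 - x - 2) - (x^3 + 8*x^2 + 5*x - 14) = -x^3 - 7*x^2 - 6*x + 12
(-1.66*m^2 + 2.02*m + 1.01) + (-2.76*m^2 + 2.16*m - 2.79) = -4.42*m^2 + 4.18*m - 1.78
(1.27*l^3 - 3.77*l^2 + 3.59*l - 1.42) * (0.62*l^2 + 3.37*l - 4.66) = 0.7874*l^5 + 1.9425*l^4 - 16.3973*l^3 + 28.7861*l^2 - 21.5148*l + 6.6172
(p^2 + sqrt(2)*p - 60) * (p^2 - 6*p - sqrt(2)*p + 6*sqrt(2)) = p^4 - 6*p^3 - 62*p^2 + 60*sqrt(2)*p + 372*p - 360*sqrt(2)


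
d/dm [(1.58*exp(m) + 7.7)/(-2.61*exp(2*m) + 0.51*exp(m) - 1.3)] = (4.1238*exp(2*m) + 40.194*exp(m) - 5.981)*exp(m)/(6.8121*exp(4*m) - 2.6622*exp(3*m) + 7.0461*exp(2*m) - 1.326*exp(m) + 1.69)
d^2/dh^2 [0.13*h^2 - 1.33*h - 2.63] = 0.260000000000000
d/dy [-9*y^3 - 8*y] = -27*y^2 - 8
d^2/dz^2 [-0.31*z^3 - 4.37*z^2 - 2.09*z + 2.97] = -1.86*z - 8.74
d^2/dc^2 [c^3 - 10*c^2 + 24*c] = 6*c - 20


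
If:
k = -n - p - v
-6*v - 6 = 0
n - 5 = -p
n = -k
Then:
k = -4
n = 4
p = 1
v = -1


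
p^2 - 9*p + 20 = (p - 5)*(p - 4)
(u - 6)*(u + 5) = u^2 - u - 30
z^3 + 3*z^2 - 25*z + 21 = (z - 3)*(z - 1)*(z + 7)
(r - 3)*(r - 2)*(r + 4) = r^3 - r^2 - 14*r + 24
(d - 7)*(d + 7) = d^2 - 49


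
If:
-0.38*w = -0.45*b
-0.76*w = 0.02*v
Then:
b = 0.844444444444444*w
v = -38.0*w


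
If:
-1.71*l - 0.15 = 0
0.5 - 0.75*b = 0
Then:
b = 0.67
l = -0.09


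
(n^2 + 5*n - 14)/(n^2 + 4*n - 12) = (n + 7)/(n + 6)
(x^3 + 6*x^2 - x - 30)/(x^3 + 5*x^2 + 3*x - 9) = (x^2 + 3*x - 10)/(x^2 + 2*x - 3)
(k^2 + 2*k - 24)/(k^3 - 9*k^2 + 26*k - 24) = (k + 6)/(k^2 - 5*k + 6)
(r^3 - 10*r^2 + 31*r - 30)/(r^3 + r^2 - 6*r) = (r^2 - 8*r + 15)/(r*(r + 3))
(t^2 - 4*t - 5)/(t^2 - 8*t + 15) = (t + 1)/(t - 3)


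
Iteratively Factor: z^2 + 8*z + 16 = (z + 4)*(z + 4)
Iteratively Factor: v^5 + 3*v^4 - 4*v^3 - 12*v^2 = (v - 2)*(v^4 + 5*v^3 + 6*v^2) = v*(v - 2)*(v^3 + 5*v^2 + 6*v) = v*(v - 2)*(v + 3)*(v^2 + 2*v) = v^2*(v - 2)*(v + 3)*(v + 2)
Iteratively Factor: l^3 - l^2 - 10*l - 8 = (l + 1)*(l^2 - 2*l - 8) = (l + 1)*(l + 2)*(l - 4)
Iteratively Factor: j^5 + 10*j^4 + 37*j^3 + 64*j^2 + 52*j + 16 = (j + 1)*(j^4 + 9*j^3 + 28*j^2 + 36*j + 16) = (j + 1)*(j + 4)*(j^3 + 5*j^2 + 8*j + 4) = (j + 1)*(j + 2)*(j + 4)*(j^2 + 3*j + 2) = (j + 1)*(j + 2)^2*(j + 4)*(j + 1)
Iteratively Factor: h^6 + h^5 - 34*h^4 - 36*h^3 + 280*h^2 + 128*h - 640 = (h - 5)*(h^5 + 6*h^4 - 4*h^3 - 56*h^2 + 128) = (h - 5)*(h + 4)*(h^4 + 2*h^3 - 12*h^2 - 8*h + 32) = (h - 5)*(h + 4)^2*(h^3 - 2*h^2 - 4*h + 8) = (h - 5)*(h - 2)*(h + 4)^2*(h^2 - 4) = (h - 5)*(h - 2)*(h + 2)*(h + 4)^2*(h - 2)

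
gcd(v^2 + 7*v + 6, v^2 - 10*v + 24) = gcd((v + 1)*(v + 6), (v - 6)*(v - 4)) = 1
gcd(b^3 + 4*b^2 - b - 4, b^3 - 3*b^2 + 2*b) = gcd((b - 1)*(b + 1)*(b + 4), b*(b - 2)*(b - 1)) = b - 1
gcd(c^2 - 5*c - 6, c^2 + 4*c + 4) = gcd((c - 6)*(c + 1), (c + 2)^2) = 1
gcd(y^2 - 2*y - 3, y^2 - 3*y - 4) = y + 1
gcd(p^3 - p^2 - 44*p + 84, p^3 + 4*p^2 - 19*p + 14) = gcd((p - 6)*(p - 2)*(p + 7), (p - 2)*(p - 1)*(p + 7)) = p^2 + 5*p - 14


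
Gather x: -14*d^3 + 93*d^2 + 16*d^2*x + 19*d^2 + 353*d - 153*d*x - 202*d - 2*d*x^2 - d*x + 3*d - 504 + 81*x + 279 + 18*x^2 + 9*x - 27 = -14*d^3 + 112*d^2 + 154*d + x^2*(18 - 2*d) + x*(16*d^2 - 154*d + 90) - 252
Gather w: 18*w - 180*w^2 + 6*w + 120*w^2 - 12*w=-60*w^2 + 12*w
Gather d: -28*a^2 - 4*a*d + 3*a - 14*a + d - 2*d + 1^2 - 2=-28*a^2 - 11*a + d*(-4*a - 1) - 1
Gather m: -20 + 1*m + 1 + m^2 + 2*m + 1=m^2 + 3*m - 18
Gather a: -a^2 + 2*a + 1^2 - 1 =-a^2 + 2*a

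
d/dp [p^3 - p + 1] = 3*p^2 - 1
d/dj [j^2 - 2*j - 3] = 2*j - 2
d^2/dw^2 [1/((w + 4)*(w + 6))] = 2*((w + 4)^2 + (w + 4)*(w + 6) + (w + 6)^2)/((w + 4)^3*(w + 6)^3)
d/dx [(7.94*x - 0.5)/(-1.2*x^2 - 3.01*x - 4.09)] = (9.528*x^2 - 1.2*x - 33.9796)/(1.44*x^4 + 7.224*x^3 + 18.8761*x^2 + 24.6218*x + 16.7281)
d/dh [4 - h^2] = -2*h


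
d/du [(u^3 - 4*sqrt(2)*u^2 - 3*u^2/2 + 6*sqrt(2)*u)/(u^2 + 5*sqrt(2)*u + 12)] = (u^4 + 10*sqrt(2)*u^3 - 27*sqrt(2)*u^2/2 - 4*u^2 - 96*sqrt(2)*u - 36*u + 72*sqrt(2))/(u^4 + 10*sqrt(2)*u^3 + 74*u^2 + 120*sqrt(2)*u + 144)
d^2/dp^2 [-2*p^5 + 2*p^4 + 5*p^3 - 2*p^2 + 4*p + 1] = -40*p^3 + 24*p^2 + 30*p - 4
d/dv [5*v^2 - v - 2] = 10*v - 1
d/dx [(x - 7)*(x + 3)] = 2*x - 4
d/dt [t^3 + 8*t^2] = t*(3*t + 16)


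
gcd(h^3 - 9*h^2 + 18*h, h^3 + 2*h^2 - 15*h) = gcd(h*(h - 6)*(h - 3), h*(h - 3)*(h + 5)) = h^2 - 3*h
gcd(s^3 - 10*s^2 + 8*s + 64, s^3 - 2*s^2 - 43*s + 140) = s - 4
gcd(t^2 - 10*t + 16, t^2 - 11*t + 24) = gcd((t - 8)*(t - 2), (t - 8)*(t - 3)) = t - 8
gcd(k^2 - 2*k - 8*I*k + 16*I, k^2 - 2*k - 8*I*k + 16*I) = k^2 + k*(-2 - 8*I) + 16*I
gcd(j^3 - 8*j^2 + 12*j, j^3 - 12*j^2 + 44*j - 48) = j^2 - 8*j + 12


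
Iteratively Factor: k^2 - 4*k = (k)*(k - 4)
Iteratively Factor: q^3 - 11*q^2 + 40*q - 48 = (q - 3)*(q^2 - 8*q + 16) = (q - 4)*(q - 3)*(q - 4)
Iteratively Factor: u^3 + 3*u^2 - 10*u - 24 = (u - 3)*(u^2 + 6*u + 8) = (u - 3)*(u + 4)*(u + 2)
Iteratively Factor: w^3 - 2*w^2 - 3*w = (w)*(w^2 - 2*w - 3) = w*(w + 1)*(w - 3)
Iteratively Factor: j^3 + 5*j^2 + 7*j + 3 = (j + 1)*(j^2 + 4*j + 3) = (j + 1)^2*(j + 3)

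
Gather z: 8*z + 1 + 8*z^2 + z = 8*z^2 + 9*z + 1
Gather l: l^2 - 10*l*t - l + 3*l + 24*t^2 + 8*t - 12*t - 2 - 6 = l^2 + l*(2 - 10*t) + 24*t^2 - 4*t - 8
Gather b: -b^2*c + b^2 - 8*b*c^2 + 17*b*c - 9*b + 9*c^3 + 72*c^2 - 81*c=b^2*(1 - c) + b*(-8*c^2 + 17*c - 9) + 9*c^3 + 72*c^2 - 81*c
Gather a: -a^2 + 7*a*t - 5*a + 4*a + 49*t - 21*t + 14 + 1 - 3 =-a^2 + a*(7*t - 1) + 28*t + 12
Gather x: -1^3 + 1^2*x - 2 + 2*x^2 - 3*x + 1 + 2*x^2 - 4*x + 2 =4*x^2 - 6*x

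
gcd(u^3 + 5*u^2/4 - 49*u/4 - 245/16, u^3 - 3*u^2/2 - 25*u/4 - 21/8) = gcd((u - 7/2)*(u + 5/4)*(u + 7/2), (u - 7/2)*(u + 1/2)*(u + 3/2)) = u - 7/2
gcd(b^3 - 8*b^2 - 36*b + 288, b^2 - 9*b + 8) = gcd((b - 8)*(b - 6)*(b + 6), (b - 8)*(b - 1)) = b - 8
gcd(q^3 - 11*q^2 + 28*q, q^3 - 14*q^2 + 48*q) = q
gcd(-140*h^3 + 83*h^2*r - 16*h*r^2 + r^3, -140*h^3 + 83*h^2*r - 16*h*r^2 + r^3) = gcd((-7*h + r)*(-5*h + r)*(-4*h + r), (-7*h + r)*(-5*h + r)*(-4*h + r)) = -140*h^3 + 83*h^2*r - 16*h*r^2 + r^3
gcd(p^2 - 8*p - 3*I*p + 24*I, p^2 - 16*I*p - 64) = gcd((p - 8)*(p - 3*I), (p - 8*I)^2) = 1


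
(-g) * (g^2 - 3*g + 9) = -g^3 + 3*g^2 - 9*g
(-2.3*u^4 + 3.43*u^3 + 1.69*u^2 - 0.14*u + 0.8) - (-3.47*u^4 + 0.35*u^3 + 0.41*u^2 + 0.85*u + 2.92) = 1.17*u^4 + 3.08*u^3 + 1.28*u^2 - 0.99*u - 2.12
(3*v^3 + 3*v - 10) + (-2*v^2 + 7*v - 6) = 3*v^3 - 2*v^2 + 10*v - 16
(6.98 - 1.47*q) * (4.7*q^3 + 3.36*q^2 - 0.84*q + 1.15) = -6.909*q^4 + 27.8668*q^3 + 24.6876*q^2 - 7.5537*q + 8.027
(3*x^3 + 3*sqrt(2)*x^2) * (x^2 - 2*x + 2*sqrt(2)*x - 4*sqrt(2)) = 3*x^5 - 6*x^4 + 9*sqrt(2)*x^4 - 18*sqrt(2)*x^3 + 12*x^3 - 24*x^2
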